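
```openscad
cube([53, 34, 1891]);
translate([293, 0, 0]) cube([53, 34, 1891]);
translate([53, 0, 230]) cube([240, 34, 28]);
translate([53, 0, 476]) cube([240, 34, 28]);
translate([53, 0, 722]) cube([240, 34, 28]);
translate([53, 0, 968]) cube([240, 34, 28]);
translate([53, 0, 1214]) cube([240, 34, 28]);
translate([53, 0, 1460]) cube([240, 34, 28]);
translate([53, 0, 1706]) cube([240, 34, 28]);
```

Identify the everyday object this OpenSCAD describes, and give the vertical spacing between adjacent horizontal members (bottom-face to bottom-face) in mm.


A ladder. The rung spacing is 246 mm.

Two tall 53×34 posts with 7 short bars between them — a ladder. Adjacent rungs sit at z = 230 and z = 476, so the spacing is 476 − 230 = 246 mm.


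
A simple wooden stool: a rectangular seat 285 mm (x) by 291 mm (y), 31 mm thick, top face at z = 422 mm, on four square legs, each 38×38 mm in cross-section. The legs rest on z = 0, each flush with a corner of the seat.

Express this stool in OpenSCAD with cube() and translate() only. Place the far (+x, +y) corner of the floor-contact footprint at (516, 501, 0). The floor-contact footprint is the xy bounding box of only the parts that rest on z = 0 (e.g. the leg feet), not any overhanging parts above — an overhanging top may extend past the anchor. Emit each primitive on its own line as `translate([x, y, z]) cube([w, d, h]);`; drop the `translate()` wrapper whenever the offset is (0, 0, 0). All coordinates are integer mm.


translate([231, 210, 391]) cube([285, 291, 31]);
translate([231, 210, 0]) cube([38, 38, 391]);
translate([478, 210, 0]) cube([38, 38, 391]);
translate([231, 463, 0]) cube([38, 38, 391]);
translate([478, 463, 0]) cube([38, 38, 391]);


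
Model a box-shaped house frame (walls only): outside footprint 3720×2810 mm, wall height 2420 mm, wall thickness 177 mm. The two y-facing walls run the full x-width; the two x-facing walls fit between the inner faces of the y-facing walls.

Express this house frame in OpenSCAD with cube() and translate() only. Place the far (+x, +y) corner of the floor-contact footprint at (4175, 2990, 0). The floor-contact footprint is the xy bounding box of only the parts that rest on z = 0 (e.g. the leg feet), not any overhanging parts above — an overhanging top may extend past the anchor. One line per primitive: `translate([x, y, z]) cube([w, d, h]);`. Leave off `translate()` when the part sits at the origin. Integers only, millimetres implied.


translate([455, 180, 0]) cube([3720, 177, 2420]);
translate([455, 2813, 0]) cube([3720, 177, 2420]);
translate([455, 357, 0]) cube([177, 2456, 2420]);
translate([3998, 357, 0]) cube([177, 2456, 2420]);


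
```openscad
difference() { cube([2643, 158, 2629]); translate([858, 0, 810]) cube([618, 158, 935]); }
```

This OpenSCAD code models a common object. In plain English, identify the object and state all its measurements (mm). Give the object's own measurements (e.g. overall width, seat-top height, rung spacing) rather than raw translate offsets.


A wall 2643 mm long (x), 158 mm thick (y), 2629 mm tall, with a rectangular window opening cut through it. The opening is 618 mm wide and 935 mm tall; its sill is at z = 810 mm and its near (−x) edge is 858 mm from the wall's −x end. The opening passes through the full wall thickness.


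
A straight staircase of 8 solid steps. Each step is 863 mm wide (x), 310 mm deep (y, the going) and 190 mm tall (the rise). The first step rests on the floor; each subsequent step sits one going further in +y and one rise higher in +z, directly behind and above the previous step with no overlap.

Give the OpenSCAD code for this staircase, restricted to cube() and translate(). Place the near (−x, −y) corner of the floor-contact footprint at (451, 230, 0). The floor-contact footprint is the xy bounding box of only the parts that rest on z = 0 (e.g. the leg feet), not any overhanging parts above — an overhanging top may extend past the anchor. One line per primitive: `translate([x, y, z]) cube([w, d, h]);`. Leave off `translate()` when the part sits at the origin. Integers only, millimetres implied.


translate([451, 230, 0]) cube([863, 310, 190]);
translate([451, 540, 190]) cube([863, 310, 190]);
translate([451, 850, 380]) cube([863, 310, 190]);
translate([451, 1160, 570]) cube([863, 310, 190]);
translate([451, 1470, 760]) cube([863, 310, 190]);
translate([451, 1780, 950]) cube([863, 310, 190]);
translate([451, 2090, 1140]) cube([863, 310, 190]);
translate([451, 2400, 1330]) cube([863, 310, 190]);


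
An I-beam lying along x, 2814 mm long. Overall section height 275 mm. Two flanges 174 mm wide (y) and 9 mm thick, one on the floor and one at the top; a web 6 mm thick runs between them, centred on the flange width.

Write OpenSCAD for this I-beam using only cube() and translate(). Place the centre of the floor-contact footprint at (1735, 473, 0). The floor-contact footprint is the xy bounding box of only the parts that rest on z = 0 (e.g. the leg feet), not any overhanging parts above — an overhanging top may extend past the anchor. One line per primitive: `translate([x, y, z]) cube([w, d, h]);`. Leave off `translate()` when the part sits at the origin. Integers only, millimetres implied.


translate([328, 386, 0]) cube([2814, 174, 9]);
translate([328, 470, 9]) cube([2814, 6, 257]);
translate([328, 386, 266]) cube([2814, 174, 9]);


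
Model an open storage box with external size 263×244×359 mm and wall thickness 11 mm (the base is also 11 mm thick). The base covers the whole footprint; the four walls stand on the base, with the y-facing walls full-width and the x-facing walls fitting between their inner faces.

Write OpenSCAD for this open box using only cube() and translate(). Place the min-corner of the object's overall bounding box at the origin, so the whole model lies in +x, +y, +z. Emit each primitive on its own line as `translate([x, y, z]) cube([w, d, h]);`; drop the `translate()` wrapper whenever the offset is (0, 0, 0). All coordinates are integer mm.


cube([263, 244, 11]);
translate([0, 0, 11]) cube([263, 11, 348]);
translate([0, 233, 11]) cube([263, 11, 348]);
translate([0, 11, 11]) cube([11, 222, 348]);
translate([252, 11, 11]) cube([11, 222, 348]);


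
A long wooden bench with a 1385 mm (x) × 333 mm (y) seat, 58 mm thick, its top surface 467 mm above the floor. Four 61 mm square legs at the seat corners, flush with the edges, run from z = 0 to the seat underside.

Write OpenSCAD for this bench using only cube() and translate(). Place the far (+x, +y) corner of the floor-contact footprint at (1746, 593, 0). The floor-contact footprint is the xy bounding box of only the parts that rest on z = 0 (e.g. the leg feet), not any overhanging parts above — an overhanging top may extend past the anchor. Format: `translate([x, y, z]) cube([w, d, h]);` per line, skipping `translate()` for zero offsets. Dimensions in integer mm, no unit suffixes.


translate([361, 260, 409]) cube([1385, 333, 58]);
translate([361, 260, 0]) cube([61, 61, 409]);
translate([361, 532, 0]) cube([61, 61, 409]);
translate([1685, 260, 0]) cube([61, 61, 409]);
translate([1685, 532, 0]) cube([61, 61, 409]);


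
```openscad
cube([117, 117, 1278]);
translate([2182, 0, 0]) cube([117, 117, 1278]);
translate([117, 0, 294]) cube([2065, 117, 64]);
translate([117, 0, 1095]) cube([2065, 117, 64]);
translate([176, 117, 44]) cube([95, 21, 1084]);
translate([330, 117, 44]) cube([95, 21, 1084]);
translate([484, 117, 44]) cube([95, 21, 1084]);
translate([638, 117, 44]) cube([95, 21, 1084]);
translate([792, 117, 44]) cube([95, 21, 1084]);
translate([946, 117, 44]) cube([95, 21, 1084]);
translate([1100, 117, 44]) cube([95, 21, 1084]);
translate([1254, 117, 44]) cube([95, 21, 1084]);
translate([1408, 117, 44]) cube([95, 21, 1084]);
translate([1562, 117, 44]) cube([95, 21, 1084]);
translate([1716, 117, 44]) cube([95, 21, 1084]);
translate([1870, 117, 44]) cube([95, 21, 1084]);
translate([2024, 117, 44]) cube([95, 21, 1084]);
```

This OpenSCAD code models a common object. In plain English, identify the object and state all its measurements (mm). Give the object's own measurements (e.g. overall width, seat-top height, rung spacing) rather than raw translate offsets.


A fence section. Two 117×117 mm posts, 1278 mm tall, stand on the floor with a clear span of 2065 mm between their inner faces. Two horizontal rails of 117×64 mm section span the gap between the posts with their undersides at z = 294 mm and z = 1095 mm, flush with the posts' −y face. 13 pickets, each 95 mm wide, 21 mm thick and 1084 mm tall, are fixed to the +y face of the rails with their bottoms at z = 44 mm, spaced across the span with a 59 mm gap after the −x post and between neighbouring pickets, with 63 mm left before the +x post.


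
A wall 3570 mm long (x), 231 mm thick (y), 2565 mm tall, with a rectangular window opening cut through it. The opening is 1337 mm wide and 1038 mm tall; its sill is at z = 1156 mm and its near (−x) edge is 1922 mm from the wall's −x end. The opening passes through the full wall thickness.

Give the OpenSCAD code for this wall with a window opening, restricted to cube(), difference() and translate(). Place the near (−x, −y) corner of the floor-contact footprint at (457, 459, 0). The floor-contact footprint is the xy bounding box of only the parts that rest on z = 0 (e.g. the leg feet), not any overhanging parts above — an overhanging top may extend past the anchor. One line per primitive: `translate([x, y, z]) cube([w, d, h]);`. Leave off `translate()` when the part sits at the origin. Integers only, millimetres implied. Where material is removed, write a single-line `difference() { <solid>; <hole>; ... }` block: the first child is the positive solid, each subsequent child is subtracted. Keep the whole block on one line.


difference() { translate([457, 459, 0]) cube([3570, 231, 2565]); translate([2379, 459, 1156]) cube([1337, 231, 1038]); }


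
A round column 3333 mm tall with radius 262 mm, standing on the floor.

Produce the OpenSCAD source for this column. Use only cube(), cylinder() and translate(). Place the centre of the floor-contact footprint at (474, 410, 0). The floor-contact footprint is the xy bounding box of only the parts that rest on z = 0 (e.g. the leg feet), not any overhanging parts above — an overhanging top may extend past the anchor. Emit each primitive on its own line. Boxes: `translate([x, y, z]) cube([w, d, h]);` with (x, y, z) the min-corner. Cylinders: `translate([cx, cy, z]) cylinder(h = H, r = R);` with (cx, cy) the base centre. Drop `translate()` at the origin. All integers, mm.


translate([474, 410, 0]) cylinder(h = 3333, r = 262);


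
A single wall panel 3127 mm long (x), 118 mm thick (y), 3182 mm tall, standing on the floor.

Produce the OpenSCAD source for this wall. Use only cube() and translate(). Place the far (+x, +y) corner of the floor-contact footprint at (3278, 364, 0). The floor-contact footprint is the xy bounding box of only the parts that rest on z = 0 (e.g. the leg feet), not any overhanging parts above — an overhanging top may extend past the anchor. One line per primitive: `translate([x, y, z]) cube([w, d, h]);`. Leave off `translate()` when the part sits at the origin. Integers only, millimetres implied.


translate([151, 246, 0]) cube([3127, 118, 3182]);


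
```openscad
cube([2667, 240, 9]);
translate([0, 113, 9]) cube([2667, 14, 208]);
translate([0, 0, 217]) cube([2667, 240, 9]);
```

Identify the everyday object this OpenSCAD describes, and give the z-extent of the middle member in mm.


An I-beam. The web height is 208 mm.

Two wide flanges with a thin centred web — an I-beam. Overall 226 mm minus two 9 mm flanges gives a web of 226 − 2·9 = 208 mm.


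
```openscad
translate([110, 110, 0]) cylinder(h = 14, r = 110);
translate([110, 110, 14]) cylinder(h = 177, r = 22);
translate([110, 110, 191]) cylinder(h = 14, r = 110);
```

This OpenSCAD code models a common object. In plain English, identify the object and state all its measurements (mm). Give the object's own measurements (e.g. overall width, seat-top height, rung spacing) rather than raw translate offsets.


A spool: two coaxial disc flanges of radius 110 mm and thickness 14 mm, joined by a core cylinder of radius 22 mm and height 177 mm. The lower flange rests on z = 0 and the three cylinders share a vertical axis.


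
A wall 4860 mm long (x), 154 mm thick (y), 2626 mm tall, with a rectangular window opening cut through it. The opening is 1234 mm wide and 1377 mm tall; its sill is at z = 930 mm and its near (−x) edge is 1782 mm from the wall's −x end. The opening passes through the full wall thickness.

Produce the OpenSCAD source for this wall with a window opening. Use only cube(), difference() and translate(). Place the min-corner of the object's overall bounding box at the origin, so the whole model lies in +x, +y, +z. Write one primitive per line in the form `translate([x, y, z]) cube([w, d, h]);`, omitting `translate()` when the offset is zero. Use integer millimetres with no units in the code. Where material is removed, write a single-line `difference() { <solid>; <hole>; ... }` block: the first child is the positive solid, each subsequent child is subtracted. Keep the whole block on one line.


difference() { cube([4860, 154, 2626]); translate([1782, 0, 930]) cube([1234, 154, 1377]); }


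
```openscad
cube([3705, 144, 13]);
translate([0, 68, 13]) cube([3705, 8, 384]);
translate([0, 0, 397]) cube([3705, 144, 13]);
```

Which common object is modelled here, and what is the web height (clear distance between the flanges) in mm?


An I-beam. The web height is 384 mm.

Two wide flanges with a thin centred web — an I-beam. Overall 410 mm minus two 13 mm flanges gives a web of 410 − 2·13 = 384 mm.


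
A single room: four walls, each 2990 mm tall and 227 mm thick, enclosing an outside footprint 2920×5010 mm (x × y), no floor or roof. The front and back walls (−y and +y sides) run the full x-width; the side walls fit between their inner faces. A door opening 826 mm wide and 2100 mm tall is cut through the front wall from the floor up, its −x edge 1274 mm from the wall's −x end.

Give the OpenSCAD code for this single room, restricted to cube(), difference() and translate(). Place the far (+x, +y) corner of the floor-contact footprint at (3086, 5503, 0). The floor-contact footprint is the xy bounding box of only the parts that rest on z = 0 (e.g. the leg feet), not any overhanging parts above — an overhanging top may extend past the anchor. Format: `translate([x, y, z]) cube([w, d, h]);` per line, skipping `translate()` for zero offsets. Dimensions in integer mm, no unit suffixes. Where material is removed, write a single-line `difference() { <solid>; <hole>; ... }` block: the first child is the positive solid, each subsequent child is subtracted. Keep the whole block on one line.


difference() { translate([166, 493, 0]) cube([2920, 227, 2990]); translate([1440, 493, 0]) cube([826, 227, 2100]); }
translate([166, 5276, 0]) cube([2920, 227, 2990]);
translate([166, 720, 0]) cube([227, 4556, 2990]);
translate([2859, 720, 0]) cube([227, 4556, 2990]);


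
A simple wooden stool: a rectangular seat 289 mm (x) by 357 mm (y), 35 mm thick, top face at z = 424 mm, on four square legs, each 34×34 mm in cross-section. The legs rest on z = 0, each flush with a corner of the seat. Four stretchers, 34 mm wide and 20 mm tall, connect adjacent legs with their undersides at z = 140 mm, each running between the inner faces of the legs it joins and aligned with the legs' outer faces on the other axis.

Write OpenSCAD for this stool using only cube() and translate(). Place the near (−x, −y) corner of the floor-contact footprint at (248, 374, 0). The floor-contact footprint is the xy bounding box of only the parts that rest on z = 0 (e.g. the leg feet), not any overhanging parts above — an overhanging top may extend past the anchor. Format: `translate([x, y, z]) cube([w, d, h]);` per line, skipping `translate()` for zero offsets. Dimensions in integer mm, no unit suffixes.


// leg_h = 424 - 35 = 389
// stretcher span = 289 - 2*34 = 221
translate([248, 374, 389]) cube([289, 357, 35]);
translate([248, 374, 0]) cube([34, 34, 389]);
translate([503, 374, 0]) cube([34, 34, 389]);
translate([248, 697, 0]) cube([34, 34, 389]);
translate([503, 697, 0]) cube([34, 34, 389]);
translate([282, 374, 140]) cube([221, 34, 20]);
translate([282, 697, 140]) cube([221, 34, 20]);
translate([248, 408, 140]) cube([34, 289, 20]);
translate([503, 408, 140]) cube([34, 289, 20]);


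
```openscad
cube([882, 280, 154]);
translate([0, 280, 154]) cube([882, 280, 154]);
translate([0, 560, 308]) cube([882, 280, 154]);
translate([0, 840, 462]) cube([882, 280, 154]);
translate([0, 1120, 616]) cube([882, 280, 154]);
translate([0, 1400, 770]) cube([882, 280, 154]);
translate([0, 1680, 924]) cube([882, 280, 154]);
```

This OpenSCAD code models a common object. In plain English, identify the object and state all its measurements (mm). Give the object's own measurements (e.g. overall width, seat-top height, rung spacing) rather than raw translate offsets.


A straight staircase of 7 solid steps. Each step is 882 mm wide (x), 280 mm deep (y, the going) and 154 mm tall (the rise). The first step rests on the floor; each subsequent step sits one going further in +y and one rise higher in +z, directly behind and above the previous step with no overlap.


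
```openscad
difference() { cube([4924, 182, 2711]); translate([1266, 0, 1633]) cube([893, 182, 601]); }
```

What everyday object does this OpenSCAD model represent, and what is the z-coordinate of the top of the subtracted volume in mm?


A wall with a window opening. The window head height is 2234 mm.

A wall with a rectangular opening subtracted — a window. Sill at z = 1633, opening 601 mm tall, so the head is at 1633 + 601 = 2234 mm.


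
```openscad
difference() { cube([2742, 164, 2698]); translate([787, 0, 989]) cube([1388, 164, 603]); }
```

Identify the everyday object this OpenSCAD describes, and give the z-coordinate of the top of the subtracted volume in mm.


A wall with a window opening. The window head height is 1592 mm.

A wall with a rectangular opening subtracted — a window. Sill at z = 989, opening 603 mm tall, so the head is at 989 + 603 = 1592 mm.


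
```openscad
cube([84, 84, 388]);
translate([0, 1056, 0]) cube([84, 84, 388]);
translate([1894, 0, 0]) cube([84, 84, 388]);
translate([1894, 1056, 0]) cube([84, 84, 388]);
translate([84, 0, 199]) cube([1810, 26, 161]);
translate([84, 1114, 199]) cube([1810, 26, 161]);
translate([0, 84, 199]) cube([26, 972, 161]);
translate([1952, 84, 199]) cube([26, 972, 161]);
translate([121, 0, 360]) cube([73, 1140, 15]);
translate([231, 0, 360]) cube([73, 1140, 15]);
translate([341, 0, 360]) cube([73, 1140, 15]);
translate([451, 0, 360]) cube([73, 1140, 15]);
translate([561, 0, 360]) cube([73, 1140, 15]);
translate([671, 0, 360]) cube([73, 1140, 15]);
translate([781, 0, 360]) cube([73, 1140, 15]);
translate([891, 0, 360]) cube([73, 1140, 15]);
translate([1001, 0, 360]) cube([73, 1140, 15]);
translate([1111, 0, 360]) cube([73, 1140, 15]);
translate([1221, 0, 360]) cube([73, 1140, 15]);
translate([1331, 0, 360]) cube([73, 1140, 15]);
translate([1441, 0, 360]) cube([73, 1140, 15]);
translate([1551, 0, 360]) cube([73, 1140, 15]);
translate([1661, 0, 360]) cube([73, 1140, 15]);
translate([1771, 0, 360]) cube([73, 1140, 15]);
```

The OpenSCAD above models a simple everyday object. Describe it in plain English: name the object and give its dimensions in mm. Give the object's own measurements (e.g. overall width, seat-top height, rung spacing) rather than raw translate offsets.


A bed frame 1978 mm long (x) by 1140 mm wide (y). Four 84×84 mm corner posts, 388 mm tall, at the corners of the footprint. Four rails of 26 mm thickness and 161 mm height run between adjacent posts with their undersides at z = 199 mm, their outer faces flush with the outside of the frame (the two x-running rails run between the posts' inner faces; the two y-running rails run between the posts' inner faces). 16 slats, each 73 mm wide (x) and 15 mm thick, lie across the top of the two x-running rails, running the full 1140 mm width of the frame in y; along x they sit between the end posts with a 37 mm gap after the −x posts and between neighbouring slats, leaving 50 mm before the +x posts.


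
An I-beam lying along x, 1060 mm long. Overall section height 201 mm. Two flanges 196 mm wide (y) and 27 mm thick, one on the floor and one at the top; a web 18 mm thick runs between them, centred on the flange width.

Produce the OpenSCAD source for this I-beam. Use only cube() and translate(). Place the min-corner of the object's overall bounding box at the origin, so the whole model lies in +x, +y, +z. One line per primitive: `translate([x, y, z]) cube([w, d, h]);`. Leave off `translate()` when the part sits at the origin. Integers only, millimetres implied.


cube([1060, 196, 27]);
translate([0, 89, 27]) cube([1060, 18, 147]);
translate([0, 0, 174]) cube([1060, 196, 27]);


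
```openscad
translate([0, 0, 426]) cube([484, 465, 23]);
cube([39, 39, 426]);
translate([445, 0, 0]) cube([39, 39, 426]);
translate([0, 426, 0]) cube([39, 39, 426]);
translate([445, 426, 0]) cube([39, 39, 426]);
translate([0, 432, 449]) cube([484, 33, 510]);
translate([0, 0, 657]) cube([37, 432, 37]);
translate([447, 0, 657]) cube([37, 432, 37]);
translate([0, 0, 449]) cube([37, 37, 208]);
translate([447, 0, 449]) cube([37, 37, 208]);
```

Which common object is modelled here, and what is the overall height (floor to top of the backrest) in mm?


A chair. The overall height is 959 mm.

A slab on four corner posts with a tall panel at the back — a chair. The seat slab sits at z = 426 with thickness 23, and the 510 mm backrest starts at the seat top, so the overall height is 426 + 23 + 510 = 959 mm.


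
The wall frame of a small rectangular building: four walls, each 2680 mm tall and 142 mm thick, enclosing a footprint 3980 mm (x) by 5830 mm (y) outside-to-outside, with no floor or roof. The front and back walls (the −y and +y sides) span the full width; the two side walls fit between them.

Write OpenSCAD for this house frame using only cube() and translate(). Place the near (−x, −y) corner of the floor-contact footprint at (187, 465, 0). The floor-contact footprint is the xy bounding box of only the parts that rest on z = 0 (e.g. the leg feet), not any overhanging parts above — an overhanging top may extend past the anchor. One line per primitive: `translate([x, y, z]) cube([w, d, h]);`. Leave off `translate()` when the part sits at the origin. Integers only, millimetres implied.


translate([187, 465, 0]) cube([3980, 142, 2680]);
translate([187, 6153, 0]) cube([3980, 142, 2680]);
translate([187, 607, 0]) cube([142, 5546, 2680]);
translate([4025, 607, 0]) cube([142, 5546, 2680]);


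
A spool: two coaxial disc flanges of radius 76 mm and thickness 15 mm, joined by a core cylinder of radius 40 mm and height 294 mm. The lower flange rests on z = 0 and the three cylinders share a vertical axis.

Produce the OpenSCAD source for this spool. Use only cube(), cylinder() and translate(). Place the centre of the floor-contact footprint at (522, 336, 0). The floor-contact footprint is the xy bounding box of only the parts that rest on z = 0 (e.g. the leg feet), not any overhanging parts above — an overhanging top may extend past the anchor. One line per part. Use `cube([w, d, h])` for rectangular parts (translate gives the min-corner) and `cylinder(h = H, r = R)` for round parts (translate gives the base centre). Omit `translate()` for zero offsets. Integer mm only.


translate([522, 336, 0]) cylinder(h = 15, r = 76);
translate([522, 336, 15]) cylinder(h = 294, r = 40);
translate([522, 336, 309]) cylinder(h = 15, r = 76);


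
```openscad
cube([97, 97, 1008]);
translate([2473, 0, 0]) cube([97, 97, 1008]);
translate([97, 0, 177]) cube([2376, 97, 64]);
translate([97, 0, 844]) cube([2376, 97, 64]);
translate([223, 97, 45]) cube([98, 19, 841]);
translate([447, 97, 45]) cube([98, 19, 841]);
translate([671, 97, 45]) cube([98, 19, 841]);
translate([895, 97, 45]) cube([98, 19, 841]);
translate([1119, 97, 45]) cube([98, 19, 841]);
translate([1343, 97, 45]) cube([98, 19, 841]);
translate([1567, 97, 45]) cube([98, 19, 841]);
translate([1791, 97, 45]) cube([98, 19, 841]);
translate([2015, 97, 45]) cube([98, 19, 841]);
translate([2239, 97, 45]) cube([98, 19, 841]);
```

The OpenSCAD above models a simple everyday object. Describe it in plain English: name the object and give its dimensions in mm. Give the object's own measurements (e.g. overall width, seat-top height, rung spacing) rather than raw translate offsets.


A fence section. Two 97×97 mm posts, 1008 mm tall, stand on the floor with a clear span of 2376 mm between their inner faces. Two horizontal rails of 97×64 mm section span the gap between the posts with their undersides at z = 177 mm and z = 844 mm, flush with the posts' −y face. 10 pickets, each 98 mm wide, 19 mm thick and 841 mm tall, are fixed to the +y face of the rails with their bottoms at z = 45 mm, spaced across the span with a 126 mm gap after the −x post and between neighbouring pickets, with 136 mm left before the +x post.


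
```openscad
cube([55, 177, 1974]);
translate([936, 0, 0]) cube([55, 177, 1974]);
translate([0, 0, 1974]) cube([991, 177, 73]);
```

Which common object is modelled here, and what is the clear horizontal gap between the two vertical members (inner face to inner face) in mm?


A door frame. The clear opening width is 881 mm.

Two 1974 mm tall posts with a header on top — a door frame. The left jamb is 55 mm wide at x = 0; the right jamb starts at x = 936. The clear opening is 936 − 55 = 881 mm.


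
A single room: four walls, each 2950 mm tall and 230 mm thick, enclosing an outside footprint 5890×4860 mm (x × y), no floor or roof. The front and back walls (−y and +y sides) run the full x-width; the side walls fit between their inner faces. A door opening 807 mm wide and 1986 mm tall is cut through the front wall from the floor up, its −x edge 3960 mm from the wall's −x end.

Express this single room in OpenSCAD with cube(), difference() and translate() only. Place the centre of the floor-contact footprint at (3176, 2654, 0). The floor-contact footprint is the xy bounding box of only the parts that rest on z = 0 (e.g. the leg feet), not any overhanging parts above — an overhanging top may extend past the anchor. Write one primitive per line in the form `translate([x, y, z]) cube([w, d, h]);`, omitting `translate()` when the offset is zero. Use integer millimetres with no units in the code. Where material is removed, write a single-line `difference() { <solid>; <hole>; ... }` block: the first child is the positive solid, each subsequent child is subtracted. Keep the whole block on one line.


difference() { translate([231, 224, 0]) cube([5890, 230, 2950]); translate([4191, 224, 0]) cube([807, 230, 1986]); }
translate([231, 4854, 0]) cube([5890, 230, 2950]);
translate([231, 454, 0]) cube([230, 4400, 2950]);
translate([5891, 454, 0]) cube([230, 4400, 2950]);


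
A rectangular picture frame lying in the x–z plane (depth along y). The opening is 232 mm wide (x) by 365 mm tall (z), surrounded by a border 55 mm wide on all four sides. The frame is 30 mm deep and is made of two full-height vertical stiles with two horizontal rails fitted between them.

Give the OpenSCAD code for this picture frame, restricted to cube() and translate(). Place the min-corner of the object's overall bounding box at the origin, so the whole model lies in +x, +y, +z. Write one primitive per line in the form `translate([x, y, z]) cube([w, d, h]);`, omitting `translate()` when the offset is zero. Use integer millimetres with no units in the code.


cube([55, 30, 475]);
translate([287, 0, 0]) cube([55, 30, 475]);
translate([55, 0, 0]) cube([232, 30, 55]);
translate([55, 0, 420]) cube([232, 30, 55]);


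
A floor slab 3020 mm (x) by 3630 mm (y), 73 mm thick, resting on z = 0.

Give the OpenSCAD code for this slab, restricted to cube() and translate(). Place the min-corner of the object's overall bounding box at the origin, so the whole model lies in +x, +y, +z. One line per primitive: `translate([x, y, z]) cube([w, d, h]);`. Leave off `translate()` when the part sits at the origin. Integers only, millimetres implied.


cube([3020, 3630, 73]);


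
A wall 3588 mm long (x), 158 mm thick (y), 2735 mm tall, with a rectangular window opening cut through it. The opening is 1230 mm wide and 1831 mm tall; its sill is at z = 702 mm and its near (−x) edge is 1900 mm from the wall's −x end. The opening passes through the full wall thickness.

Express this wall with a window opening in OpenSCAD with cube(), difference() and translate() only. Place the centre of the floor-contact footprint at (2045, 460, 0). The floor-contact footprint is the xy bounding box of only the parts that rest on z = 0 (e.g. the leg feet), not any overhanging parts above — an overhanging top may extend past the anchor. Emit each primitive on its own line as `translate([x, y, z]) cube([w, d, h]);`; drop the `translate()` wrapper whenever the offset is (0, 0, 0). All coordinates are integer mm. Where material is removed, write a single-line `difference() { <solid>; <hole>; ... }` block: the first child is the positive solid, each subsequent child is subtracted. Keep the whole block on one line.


difference() { translate([251, 381, 0]) cube([3588, 158, 2735]); translate([2151, 381, 702]) cube([1230, 158, 1831]); }


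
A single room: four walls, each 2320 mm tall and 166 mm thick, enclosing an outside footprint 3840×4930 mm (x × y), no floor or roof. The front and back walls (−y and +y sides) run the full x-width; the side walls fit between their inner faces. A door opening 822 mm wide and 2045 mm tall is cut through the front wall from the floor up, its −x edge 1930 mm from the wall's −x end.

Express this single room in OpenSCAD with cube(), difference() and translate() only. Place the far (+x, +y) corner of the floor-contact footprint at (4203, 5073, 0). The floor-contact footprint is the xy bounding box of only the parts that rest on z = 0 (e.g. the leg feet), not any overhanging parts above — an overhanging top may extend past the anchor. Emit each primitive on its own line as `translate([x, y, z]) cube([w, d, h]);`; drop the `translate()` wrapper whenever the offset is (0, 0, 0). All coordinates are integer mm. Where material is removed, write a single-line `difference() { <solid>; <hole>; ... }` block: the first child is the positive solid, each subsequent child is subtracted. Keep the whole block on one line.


difference() { translate([363, 143, 0]) cube([3840, 166, 2320]); translate([2293, 143, 0]) cube([822, 166, 2045]); }
translate([363, 4907, 0]) cube([3840, 166, 2320]);
translate([363, 309, 0]) cube([166, 4598, 2320]);
translate([4037, 309, 0]) cube([166, 4598, 2320]);


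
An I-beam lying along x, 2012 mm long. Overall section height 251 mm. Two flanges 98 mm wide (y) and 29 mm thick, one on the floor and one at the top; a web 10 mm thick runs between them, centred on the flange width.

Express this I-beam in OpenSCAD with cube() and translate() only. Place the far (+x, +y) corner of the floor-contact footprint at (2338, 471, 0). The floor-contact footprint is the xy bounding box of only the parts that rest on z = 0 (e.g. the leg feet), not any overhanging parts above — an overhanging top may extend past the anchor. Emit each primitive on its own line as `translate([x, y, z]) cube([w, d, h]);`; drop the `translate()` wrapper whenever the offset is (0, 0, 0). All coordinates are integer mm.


translate([326, 373, 0]) cube([2012, 98, 29]);
translate([326, 417, 29]) cube([2012, 10, 193]);
translate([326, 373, 222]) cube([2012, 98, 29]);


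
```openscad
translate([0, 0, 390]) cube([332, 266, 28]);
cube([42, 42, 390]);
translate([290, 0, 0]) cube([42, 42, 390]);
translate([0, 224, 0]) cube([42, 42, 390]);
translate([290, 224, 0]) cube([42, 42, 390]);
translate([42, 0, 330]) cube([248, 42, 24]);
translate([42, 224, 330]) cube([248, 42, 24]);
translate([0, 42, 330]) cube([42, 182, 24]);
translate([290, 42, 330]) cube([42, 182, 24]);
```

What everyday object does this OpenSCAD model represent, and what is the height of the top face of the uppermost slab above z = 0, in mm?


A stool. The seat height is 418 mm.

A 332×266×28 slab at z = 390 on four corner posts — a stool. The seat top is 390 + 28 = 418 mm.


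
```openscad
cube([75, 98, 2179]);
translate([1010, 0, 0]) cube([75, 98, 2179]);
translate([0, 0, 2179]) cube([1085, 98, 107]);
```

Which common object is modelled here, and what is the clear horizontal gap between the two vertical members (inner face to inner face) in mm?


A door frame. The clear opening width is 935 mm.

Two 2179 mm tall posts with a header on top — a door frame. The left jamb is 75 mm wide at x = 0; the right jamb starts at x = 1010. The clear opening is 1010 − 75 = 935 mm.


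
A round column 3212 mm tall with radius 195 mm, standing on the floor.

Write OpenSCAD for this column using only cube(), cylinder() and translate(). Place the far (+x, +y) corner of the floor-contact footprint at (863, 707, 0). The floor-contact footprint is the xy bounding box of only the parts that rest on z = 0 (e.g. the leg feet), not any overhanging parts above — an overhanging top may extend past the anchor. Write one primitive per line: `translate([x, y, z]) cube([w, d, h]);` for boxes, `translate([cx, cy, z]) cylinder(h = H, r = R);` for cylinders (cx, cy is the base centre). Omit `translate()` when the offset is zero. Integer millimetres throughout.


translate([668, 512, 0]) cylinder(h = 3212, r = 195);


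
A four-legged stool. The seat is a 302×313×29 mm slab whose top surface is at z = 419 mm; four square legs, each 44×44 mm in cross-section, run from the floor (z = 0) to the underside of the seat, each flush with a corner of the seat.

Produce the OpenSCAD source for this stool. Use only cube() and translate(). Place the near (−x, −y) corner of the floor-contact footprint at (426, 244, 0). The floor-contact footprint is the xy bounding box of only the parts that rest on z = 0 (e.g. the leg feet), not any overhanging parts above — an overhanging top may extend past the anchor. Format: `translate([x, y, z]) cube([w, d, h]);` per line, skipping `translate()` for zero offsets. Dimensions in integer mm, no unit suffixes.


// leg_h = 419 - 29 = 390
translate([426, 244, 390]) cube([302, 313, 29]);
translate([426, 244, 0]) cube([44, 44, 390]);
translate([684, 244, 0]) cube([44, 44, 390]);
translate([426, 513, 0]) cube([44, 44, 390]);
translate([684, 513, 0]) cube([44, 44, 390]);


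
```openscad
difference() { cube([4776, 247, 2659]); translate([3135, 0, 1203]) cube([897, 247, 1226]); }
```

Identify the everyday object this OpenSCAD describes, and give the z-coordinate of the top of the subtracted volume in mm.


A wall with a window opening. The window head height is 2429 mm.

A wall with a rectangular opening subtracted — a window. Sill at z = 1203, opening 1226 mm tall, so the head is at 1203 + 1226 = 2429 mm.


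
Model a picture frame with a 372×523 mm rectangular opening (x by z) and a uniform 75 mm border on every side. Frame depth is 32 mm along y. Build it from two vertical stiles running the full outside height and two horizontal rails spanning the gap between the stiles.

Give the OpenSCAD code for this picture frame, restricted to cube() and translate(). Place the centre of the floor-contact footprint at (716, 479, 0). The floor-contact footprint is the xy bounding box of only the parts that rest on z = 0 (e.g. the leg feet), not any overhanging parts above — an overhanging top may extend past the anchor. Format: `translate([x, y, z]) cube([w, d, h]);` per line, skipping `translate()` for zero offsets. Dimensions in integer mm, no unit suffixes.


translate([455, 463, 0]) cube([75, 32, 673]);
translate([902, 463, 0]) cube([75, 32, 673]);
translate([530, 463, 0]) cube([372, 32, 75]);
translate([530, 463, 598]) cube([372, 32, 75]);


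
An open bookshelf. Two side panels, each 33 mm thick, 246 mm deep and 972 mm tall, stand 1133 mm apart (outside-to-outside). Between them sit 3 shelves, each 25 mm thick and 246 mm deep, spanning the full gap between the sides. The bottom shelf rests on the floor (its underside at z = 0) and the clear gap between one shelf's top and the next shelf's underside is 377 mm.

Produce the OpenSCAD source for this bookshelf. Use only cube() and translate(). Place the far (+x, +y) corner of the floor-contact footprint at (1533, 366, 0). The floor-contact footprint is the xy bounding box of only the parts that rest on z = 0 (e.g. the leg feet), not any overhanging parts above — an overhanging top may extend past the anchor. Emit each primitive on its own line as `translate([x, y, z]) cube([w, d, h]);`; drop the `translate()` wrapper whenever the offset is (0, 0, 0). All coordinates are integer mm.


translate([400, 120, 0]) cube([33, 246, 972]);
translate([1500, 120, 0]) cube([33, 246, 972]);
translate([433, 120, 0]) cube([1067, 246, 25]);
translate([433, 120, 402]) cube([1067, 246, 25]);
translate([433, 120, 804]) cube([1067, 246, 25]);


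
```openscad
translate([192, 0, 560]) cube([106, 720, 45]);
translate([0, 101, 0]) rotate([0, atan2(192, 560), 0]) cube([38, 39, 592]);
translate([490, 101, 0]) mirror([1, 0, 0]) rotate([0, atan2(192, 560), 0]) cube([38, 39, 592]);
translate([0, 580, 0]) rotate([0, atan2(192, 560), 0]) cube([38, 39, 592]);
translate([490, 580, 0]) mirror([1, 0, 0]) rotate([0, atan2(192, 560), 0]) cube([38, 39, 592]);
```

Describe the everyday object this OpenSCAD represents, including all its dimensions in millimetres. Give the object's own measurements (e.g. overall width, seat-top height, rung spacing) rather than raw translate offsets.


A sawhorse. A 106×720×45 mm beam (x, y, z) sits on two A-frame leg pairs. Each pair is two raked legs of 38×39 mm section (39 mm along y) splaying symmetrically in x. Each leg rises 560 mm vertically over 192 mm of horizontal reach and is 592 mm long along its own axis. Every leg's outer bottom edge rests on the floor and its outer top edge meets a bottom edge of the beam — the left legs (tilting toward +x) meet the beam's −x bottom edge, the right legs (their mirror images, tilting toward −x) meet its +x bottom edge — so the leg tops tuck under the beam, the beam's underside is 560 mm above the floor, and the feet are 490 mm apart outside-to-outside with the beam centred between them. The two leg pairs are set in 101 mm from either end of the beam.


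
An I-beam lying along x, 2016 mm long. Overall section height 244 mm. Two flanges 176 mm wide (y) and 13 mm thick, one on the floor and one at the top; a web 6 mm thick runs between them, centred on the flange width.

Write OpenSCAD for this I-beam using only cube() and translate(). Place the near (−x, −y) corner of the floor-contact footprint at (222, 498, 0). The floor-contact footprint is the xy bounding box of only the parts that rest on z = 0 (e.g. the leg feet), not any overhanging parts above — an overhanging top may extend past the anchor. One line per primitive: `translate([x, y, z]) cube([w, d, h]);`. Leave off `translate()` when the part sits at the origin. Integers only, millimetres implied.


translate([222, 498, 0]) cube([2016, 176, 13]);
translate([222, 583, 13]) cube([2016, 6, 218]);
translate([222, 498, 231]) cube([2016, 176, 13]);


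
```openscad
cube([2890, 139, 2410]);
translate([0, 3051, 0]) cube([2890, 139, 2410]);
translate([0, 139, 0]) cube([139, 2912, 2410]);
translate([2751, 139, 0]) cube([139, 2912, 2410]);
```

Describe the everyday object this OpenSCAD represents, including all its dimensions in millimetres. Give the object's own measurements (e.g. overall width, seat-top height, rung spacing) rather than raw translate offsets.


The wall frame of a small rectangular building: four walls, each 2410 mm tall and 139 mm thick, enclosing a footprint 2890 mm (x) by 3190 mm (y) outside-to-outside, with no floor or roof. The front and back walls (the −y and +y sides) span the full width; the two side walls fit between them.
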